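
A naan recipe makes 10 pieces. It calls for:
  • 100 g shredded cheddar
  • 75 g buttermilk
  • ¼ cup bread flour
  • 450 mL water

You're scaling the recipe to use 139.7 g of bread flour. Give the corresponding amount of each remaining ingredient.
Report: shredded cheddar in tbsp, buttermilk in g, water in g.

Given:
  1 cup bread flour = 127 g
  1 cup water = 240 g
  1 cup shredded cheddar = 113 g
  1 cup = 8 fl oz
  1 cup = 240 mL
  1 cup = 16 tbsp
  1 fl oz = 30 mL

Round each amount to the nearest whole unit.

The original recipe has 31.75 g of bread flour, so the scaling factor is 139.7 ÷ 31.75 = 22/5 = 4.4.
shredded cheddar: 100 g × 22/5 ÷ 113 g/cup × 16 tbsp/cup ≈ 62 tbsp
buttermilk: 75 g × 22/5 = 330 g
water: 450 mL × 22/5 ÷ 240 mL/cup × 240 g/cup = 1980 g

shredded cheddar: 62 tbsp; buttermilk: 330 g; water: 1980 g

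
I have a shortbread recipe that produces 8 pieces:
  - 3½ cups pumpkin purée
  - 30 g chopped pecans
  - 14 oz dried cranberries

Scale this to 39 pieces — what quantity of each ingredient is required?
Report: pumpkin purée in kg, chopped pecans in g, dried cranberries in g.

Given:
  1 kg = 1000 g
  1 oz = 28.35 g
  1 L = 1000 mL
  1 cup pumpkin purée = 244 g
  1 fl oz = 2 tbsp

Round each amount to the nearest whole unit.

pumpkin purée: 4 kg; chopped pecans: 146 g; dried cranberries: 1935 g

Scaling factor: 39/8 = 4.875.
pumpkin purée: 3.5 cup × 39/8 × 244 g/cup ÷ 1000 g/kg ≈ 4 kg
chopped pecans: 30 g × 39/8 ≈ 146 g
dried cranberries: 14 oz × 39/8 × 28.35 g/oz ≈ 1935 g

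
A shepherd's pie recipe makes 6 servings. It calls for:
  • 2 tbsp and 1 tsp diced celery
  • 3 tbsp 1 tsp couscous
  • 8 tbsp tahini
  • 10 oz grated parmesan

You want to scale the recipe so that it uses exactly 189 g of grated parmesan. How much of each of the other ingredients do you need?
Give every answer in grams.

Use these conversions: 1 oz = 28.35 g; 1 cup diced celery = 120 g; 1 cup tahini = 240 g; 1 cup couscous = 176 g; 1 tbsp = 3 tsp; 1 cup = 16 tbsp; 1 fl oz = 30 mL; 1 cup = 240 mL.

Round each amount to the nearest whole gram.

The original recipe has 283.5 g of grated parmesan, so the scaling factor is 189 ÷ 283.5 = 2/3.
diced celery: (2 tbsp + 1 tsp = 7/3 tbsp) × 2/3 ÷ 16 tbsp/cup × 120 g/cup ≈ 12 g
couscous: (3 tbsp + 1 tsp = 10/3 tbsp) × 2/3 ÷ 16 tbsp/cup × 176 g/cup ≈ 24 g
tahini: 8 tbsp × 2/3 ÷ 16 tbsp/cup × 240 g/cup = 80 g

diced celery: 12 g; couscous: 24 g; tahini: 80 g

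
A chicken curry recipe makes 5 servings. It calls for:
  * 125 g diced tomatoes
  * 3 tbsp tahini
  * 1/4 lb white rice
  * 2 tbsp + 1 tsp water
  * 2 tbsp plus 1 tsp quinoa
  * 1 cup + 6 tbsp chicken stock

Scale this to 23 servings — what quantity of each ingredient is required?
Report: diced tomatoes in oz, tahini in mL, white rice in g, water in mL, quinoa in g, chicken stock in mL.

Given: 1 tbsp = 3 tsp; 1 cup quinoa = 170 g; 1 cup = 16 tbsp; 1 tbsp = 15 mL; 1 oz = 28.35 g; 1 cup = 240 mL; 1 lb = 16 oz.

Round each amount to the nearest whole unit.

diced tomatoes: 20 oz; tahini: 207 mL; white rice: 522 g; water: 161 mL; quinoa: 114 g; chicken stock: 1518 mL

Scaling factor: 23/5 = 4.6.
diced tomatoes: 125 g × 23/5 ÷ 28.35 g/oz ≈ 20 oz
tahini: 3 tbsp × 23/5 × 15 mL/tbsp = 207 mL
white rice: 0.25 lb × 23/5 × 16 oz/lb × 28.35 g/oz ≈ 522 g
water: (2 tbsp + 1 tsp = 7/3 tbsp) × 23/5 × 15 mL/tbsp = 161 mL
quinoa: (2 tbsp + 1 tsp = 7/3 tbsp) × 23/5 ÷ 16 tbsp/cup × 170 g/cup ≈ 114 g
chicken stock: (1 cup + 6 tbsp = 1.375 cup) × 23/5 × 240 mL/cup = 1518 mL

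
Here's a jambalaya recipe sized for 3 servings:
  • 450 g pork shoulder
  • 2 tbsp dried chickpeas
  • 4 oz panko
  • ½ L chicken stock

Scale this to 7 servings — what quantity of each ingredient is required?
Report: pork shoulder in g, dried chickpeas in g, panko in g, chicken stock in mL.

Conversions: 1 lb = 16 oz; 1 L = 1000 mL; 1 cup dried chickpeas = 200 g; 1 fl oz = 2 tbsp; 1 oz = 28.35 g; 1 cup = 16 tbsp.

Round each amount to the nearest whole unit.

Scaling factor: 7/3.
pork shoulder: 450 g × 7/3 = 1050 g
dried chickpeas: 2 tbsp × 7/3 ÷ 16 tbsp/cup × 200 g/cup ≈ 58 g
panko: 4 oz × 7/3 × 28.35 g/oz ≈ 265 g
chicken stock: 0.5 L × 7/3 × 1000 mL/L ≈ 1167 mL

pork shoulder: 1050 g; dried chickpeas: 58 g; panko: 265 g; chicken stock: 1167 mL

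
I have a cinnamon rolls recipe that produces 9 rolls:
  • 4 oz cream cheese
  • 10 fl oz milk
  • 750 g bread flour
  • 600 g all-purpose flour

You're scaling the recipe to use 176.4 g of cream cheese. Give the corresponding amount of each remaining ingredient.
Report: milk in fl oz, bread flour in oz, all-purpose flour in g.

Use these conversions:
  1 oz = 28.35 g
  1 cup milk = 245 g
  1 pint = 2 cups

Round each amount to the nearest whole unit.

milk: 16 fl oz; bread flour: 41 oz; all-purpose flour: 933 g

The original recipe has 113.4 g of cream cheese, so the scaling factor is 176.4 ÷ 113.4 = 14/9.
milk: 10 fl oz × 14/9 ≈ 16 fl oz
bread flour: 750 g × 14/9 ÷ 28.35 g/oz ≈ 41 oz
all-purpose flour: 600 g × 14/9 ≈ 933 g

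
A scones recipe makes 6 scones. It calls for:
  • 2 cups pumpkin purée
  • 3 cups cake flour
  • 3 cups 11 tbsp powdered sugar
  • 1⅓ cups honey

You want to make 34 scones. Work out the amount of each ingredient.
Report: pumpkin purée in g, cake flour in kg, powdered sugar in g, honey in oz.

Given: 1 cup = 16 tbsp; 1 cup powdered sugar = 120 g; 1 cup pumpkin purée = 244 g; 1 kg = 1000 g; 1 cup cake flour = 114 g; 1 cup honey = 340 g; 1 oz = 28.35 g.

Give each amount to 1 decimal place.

pumpkin purée: 2765.3 g; cake flour: 1.9 kg; powdered sugar: 2507.5 g; honey: 90.6 oz

Scaling factor: 34/6 = 17/3.
pumpkin purée: 2 cup × 17/3 × 244 g/cup ≈ 2765.3 g
cake flour: 3 cup × 17/3 × 114 g/cup ÷ 1000 g/kg ≈ 1.9 kg
powdered sugar: (3 cup + 11 tbsp = 3.6875 cup) × 17/3 × 120 g/cup = 2507.5 g
honey: 4/3 cup × 17/3 × 340 g/cup ÷ 28.35 g/oz ≈ 90.6 oz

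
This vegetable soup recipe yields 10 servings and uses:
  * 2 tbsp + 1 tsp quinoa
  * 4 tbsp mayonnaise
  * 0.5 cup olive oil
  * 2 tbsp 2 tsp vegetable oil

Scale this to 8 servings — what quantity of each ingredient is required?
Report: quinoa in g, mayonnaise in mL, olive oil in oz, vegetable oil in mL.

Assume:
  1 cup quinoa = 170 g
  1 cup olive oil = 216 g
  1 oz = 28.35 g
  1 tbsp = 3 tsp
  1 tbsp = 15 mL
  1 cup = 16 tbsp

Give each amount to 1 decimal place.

quinoa: 19.8 g; mayonnaise: 48.0 mL; olive oil: 3.0 oz; vegetable oil: 32.0 mL

Scaling factor: 8/10 = 4/5 = 0.8.
quinoa: (2 tbsp + 1 tsp = 7/3 tbsp) × 4/5 ÷ 16 tbsp/cup × 170 g/cup ≈ 19.8 g
mayonnaise: 4 tbsp × 4/5 × 15 mL/tbsp = 48.0 mL
olive oil: 0.5 cup × 4/5 × 216 g/cup ÷ 28.35 g/oz ≈ 3.0 oz
vegetable oil: (2 tbsp + 2 tsp = 8/3 tbsp) × 4/5 × 15 mL/tbsp = 32.0 mL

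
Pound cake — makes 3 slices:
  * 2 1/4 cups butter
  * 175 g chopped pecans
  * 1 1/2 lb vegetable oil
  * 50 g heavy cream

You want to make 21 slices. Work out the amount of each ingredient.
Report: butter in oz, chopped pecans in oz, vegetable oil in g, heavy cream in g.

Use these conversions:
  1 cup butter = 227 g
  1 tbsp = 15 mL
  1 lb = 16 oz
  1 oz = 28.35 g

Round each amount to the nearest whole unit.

butter: 126 oz; chopped pecans: 43 oz; vegetable oil: 4763 g; heavy cream: 350 g

Scaling factor: 21/3 = 7.
butter: 2.25 cup × 7 × 227 g/cup ÷ 28.35 g/oz ≈ 126 oz
chopped pecans: 175 g × 7 ÷ 28.35 g/oz ≈ 43 oz
vegetable oil: 1.5 lb × 7 × 16 oz/lb × 28.35 g/oz ≈ 4763 g
heavy cream: 50 g × 7 = 350 g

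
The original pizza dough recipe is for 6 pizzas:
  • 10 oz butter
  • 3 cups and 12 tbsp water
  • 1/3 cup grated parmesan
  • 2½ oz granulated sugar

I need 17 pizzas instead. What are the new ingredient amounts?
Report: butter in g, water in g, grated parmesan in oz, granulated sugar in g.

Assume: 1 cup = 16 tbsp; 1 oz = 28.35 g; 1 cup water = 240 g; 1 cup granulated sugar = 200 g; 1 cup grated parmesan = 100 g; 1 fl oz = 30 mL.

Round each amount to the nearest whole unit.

Scaling factor: 17/6.
butter: 10 oz × 17/6 × 28.35 g/oz ≈ 803 g
water: (3 cup + 12 tbsp = 3.75 cup) × 17/6 × 240 g/cup = 2550 g
grated parmesan: 1/3 cup × 17/6 × 100 g/cup ÷ 28.35 g/oz ≈ 3 oz
granulated sugar: 2.5 oz × 17/6 × 28.35 g/oz ≈ 201 g

butter: 803 g; water: 2550 g; grated parmesan: 3 oz; granulated sugar: 201 g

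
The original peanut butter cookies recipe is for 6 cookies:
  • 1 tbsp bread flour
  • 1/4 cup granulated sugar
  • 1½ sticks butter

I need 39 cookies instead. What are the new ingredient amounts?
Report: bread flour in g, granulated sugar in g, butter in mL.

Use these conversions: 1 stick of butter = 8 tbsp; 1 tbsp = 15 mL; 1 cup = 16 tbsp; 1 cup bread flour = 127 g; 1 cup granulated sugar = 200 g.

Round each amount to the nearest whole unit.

Scaling factor: 39/6 = 13/2 = 6.5.
bread flour: 1 tbsp × 13/2 ÷ 16 tbsp/cup × 127 g/cup ≈ 52 g
granulated sugar: 0.25 cup × 13/2 × 200 g/cup = 325 g
butter: 1.5 stick × 13/2 × 8 tbsp/stick × 15 mL/tbsp = 1170 mL

bread flour: 52 g; granulated sugar: 325 g; butter: 1170 mL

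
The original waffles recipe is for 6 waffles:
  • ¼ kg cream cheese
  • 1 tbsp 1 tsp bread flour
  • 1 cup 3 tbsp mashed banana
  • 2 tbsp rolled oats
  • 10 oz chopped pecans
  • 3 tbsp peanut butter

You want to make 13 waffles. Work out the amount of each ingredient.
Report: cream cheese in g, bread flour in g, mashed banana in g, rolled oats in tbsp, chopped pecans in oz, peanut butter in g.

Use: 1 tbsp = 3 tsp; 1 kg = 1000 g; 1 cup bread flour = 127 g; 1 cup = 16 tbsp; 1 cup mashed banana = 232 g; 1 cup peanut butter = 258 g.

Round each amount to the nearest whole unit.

Scaling factor: 13/6.
cream cheese: 0.25 kg × 13/6 × 1000 g/kg ≈ 542 g
bread flour: (1 tbsp + 1 tsp = 4/3 tbsp) × 13/6 ÷ 16 tbsp/cup × 127 g/cup ≈ 23 g
mashed banana: (1 cup + 3 tbsp = 1.1875 cup) × 13/6 × 232 g/cup ≈ 597 g
rolled oats: 2 tbsp × 13/6 ≈ 4 tbsp
chopped pecans: 10 oz × 13/6 ≈ 22 oz
peanut butter: 3 tbsp × 13/6 ÷ 16 tbsp/cup × 258 g/cup ≈ 105 g

cream cheese: 542 g; bread flour: 23 g; mashed banana: 597 g; rolled oats: 4 tbsp; chopped pecans: 22 oz; peanut butter: 105 g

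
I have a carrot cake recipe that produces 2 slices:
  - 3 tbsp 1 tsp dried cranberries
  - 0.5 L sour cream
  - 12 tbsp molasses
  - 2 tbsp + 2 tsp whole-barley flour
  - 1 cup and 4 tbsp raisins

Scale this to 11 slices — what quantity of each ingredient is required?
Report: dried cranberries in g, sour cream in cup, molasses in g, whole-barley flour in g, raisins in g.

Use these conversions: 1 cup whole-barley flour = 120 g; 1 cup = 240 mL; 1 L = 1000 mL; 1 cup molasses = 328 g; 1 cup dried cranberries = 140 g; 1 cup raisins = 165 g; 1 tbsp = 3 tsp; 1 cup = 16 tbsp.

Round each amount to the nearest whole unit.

Scaling factor: 11/2 = 5.5.
dried cranberries: (3 tbsp + 1 tsp = 10/3 tbsp) × 11/2 ÷ 16 tbsp/cup × 140 g/cup ≈ 160 g
sour cream: 0.5 L × 11/2 × 1000 mL/L ÷ 240 mL/cup ≈ 11 cup
molasses: 12 tbsp × 11/2 ÷ 16 tbsp/cup × 328 g/cup = 1353 g
whole-barley flour: (2 tbsp + 2 tsp = 8/3 tbsp) × 11/2 ÷ 16 tbsp/cup × 120 g/cup = 110 g
raisins: (1 cup + 4 tbsp = 1.25 cup) × 11/2 × 165 g/cup ≈ 1134 g

dried cranberries: 160 g; sour cream: 11 cup; molasses: 1353 g; whole-barley flour: 110 g; raisins: 1134 g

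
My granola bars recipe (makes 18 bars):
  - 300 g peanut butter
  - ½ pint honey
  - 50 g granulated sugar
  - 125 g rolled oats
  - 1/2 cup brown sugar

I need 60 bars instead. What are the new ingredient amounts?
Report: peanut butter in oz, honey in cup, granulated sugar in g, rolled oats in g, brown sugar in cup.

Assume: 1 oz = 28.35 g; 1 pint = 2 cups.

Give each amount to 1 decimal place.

peanut butter: 35.3 oz; honey: 3.3 cup; granulated sugar: 166.7 g; rolled oats: 416.7 g; brown sugar: 1.7 cup

Scaling factor: 60/18 = 10/3.
peanut butter: 300 g × 10/3 ÷ 28.35 g/oz ≈ 35.3 oz
honey: 0.5 pint × 10/3 × 2 cup/pint ≈ 3.3 cup
granulated sugar: 50 g × 10/3 ≈ 166.7 g
rolled oats: 125 g × 10/3 ≈ 416.7 g
brown sugar: 0.5 cup × 10/3 ≈ 1.7 cup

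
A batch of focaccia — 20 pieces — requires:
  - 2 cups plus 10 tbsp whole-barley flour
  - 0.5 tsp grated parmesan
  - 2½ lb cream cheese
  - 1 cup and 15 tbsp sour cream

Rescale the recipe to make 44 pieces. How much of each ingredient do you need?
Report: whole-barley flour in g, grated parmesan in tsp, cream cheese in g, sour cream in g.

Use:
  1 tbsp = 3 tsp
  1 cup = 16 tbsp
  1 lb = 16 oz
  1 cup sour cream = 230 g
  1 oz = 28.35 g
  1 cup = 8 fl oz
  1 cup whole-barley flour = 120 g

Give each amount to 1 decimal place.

whole-barley flour: 693.0 g; grated parmesan: 1.1 tsp; cream cheese: 2494.8 g; sour cream: 980.4 g

Scaling factor: 44/20 = 11/5 = 2.2.
whole-barley flour: (2 cup + 10 tbsp = 2.625 cup) × 11/5 × 120 g/cup = 693.0 g
grated parmesan: 0.5 tsp × 11/5 = 1.1 tsp
cream cheese: 2.5 lb × 11/5 × 16 oz/lb × 28.35 g/oz = 2494.8 g
sour cream: (1 cup + 15 tbsp = 1.9375 cup) × 11/5 × 230 g/cup ≈ 980.4 g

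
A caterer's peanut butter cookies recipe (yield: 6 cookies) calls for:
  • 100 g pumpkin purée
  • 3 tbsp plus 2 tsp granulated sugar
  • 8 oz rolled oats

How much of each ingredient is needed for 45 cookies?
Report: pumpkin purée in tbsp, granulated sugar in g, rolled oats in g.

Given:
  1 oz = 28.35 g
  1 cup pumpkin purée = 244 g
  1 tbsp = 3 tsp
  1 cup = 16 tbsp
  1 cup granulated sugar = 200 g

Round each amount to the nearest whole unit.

Scaling factor: 45/6 = 15/2 = 7.5.
pumpkin purée: 100 g × 15/2 ÷ 244 g/cup × 16 tbsp/cup ≈ 49 tbsp
granulated sugar: (3 tbsp + 2 tsp = 11/3 tbsp) × 15/2 ÷ 16 tbsp/cup × 200 g/cup ≈ 344 g
rolled oats: 8 oz × 15/2 × 28.35 g/oz = 1701 g

pumpkin purée: 49 tbsp; granulated sugar: 344 g; rolled oats: 1701 g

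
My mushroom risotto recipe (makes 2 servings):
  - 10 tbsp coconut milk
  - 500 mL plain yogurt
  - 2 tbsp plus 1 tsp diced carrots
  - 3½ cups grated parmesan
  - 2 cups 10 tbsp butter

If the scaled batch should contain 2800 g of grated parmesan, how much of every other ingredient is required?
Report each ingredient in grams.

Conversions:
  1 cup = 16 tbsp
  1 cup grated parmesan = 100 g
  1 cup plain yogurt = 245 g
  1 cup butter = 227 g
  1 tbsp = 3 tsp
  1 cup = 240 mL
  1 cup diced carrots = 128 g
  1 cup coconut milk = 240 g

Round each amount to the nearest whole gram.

coconut milk: 1200 g; plain yogurt: 4083 g; diced carrots: 149 g; butter: 4767 g

The original recipe has 350 g of grated parmesan, so the scaling factor is 2800 ÷ 350 = 8.
coconut milk: 10 tbsp × 8 ÷ 16 tbsp/cup × 240 g/cup = 1200 g
plain yogurt: 500 mL × 8 ÷ 240 mL/cup × 245 g/cup ≈ 4083 g
diced carrots: (2 tbsp + 1 tsp = 7/3 tbsp) × 8 ÷ 16 tbsp/cup × 128 g/cup ≈ 149 g
butter: (2 cup + 10 tbsp = 2.625 cup) × 8 × 227 g/cup = 4767 g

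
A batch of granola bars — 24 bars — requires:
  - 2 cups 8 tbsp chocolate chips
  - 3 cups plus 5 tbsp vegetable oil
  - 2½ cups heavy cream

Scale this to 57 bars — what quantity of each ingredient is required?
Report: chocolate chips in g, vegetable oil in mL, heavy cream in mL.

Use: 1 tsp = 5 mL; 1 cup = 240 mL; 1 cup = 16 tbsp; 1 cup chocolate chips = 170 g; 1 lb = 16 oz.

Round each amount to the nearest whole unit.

chocolate chips: 1009 g; vegetable oil: 1888 mL; heavy cream: 1425 mL

Scaling factor: 57/24 = 19/8 = 2.375.
chocolate chips: (2 cup + 8 tbsp = 2.5 cup) × 19/8 × 170 g/cup ≈ 1009 g
vegetable oil: (3 cup + 5 tbsp = 3.3125 cup) × 19/8 × 240 mL/cup ≈ 1888 mL
heavy cream: 2.5 cup × 19/8 × 240 mL/cup = 1425 mL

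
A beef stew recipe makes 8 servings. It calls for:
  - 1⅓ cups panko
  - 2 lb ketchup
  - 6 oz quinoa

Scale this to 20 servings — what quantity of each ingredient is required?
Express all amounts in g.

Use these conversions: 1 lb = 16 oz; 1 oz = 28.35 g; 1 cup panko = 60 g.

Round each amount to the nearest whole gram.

Scaling factor: 20/8 = 5/2 = 2.5.
panko: 4/3 cup × 5/2 × 60 g/cup = 200 g
ketchup: 2 lb × 5/2 × 16 oz/lb × 28.35 g/oz = 2268 g
quinoa: 6 oz × 5/2 × 28.35 g/oz ≈ 425 g

panko: 200 g; ketchup: 2268 g; quinoa: 425 g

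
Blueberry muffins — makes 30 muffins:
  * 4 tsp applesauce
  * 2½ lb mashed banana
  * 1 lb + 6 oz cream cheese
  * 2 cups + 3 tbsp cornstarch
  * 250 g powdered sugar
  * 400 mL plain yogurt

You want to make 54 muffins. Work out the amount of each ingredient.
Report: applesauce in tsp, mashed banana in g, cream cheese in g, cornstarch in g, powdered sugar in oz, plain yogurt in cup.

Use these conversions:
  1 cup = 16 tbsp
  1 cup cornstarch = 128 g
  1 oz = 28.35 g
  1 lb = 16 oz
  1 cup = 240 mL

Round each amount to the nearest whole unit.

Scaling factor: 54/30 = 9/5 = 1.8.
applesauce: 4 tsp × 9/5 ≈ 7 tsp
mashed banana: 2.5 lb × 9/5 × 16 oz/lb × 28.35 g/oz ≈ 2041 g
cream cheese: (1 lb + 6 oz = 1.375 lb) × 9/5 × 16 oz/lb × 28.35 g/oz ≈ 1123 g
cornstarch: (2 cup + 3 tbsp = 2.1875 cup) × 9/5 × 128 g/cup = 504 g
powdered sugar: 250 g × 9/5 ÷ 28.35 g/oz ≈ 16 oz
plain yogurt: 400 mL × 9/5 ÷ 240 mL/cup = 3 cup

applesauce: 7 tsp; mashed banana: 2041 g; cream cheese: 1123 g; cornstarch: 504 g; powdered sugar: 16 oz; plain yogurt: 3 cup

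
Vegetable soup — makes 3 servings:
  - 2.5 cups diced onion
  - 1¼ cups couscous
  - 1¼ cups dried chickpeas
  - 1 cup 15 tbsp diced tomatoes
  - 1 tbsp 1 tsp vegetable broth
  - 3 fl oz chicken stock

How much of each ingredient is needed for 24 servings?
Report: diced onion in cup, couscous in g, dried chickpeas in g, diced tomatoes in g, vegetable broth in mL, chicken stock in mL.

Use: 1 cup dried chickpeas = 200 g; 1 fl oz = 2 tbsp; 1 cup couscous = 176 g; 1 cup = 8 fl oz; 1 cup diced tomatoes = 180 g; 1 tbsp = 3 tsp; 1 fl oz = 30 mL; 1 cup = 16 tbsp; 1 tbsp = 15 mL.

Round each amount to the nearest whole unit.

diced onion: 20 cup; couscous: 1760 g; dried chickpeas: 2000 g; diced tomatoes: 2790 g; vegetable broth: 160 mL; chicken stock: 720 mL

Scaling factor: 24/3 = 8.
diced onion: 2.5 cup × 8 = 20 cup
couscous: 1.25 cup × 8 × 176 g/cup = 1760 g
dried chickpeas: 1.25 cup × 8 × 200 g/cup = 2000 g
diced tomatoes: (1 cup + 15 tbsp = 1.9375 cup) × 8 × 180 g/cup = 2790 g
vegetable broth: (1 tbsp + 1 tsp = 4/3 tbsp) × 8 × 15 mL/tbsp = 160 mL
chicken stock: 3 fl oz × 8 × 30 mL/fl oz = 720 mL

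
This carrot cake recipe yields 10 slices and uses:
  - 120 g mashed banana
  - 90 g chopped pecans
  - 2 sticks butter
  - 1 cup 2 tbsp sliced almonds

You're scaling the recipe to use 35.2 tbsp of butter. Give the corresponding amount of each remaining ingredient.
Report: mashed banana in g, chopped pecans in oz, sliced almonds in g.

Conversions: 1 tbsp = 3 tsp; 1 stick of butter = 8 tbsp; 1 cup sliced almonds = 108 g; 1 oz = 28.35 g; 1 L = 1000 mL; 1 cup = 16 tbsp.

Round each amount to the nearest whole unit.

The original recipe has 16 tbsp of butter, so the scaling factor is 35.2 ÷ 16 = 11/5 = 2.2.
mashed banana: 120 g × 11/5 = 264 g
chopped pecans: 90 g × 11/5 ÷ 28.35 g/oz ≈ 7 oz
sliced almonds: (1 cup + 2 tbsp = 1.125 cup) × 11/5 × 108 g/cup ≈ 267 g

mashed banana: 264 g; chopped pecans: 7 oz; sliced almonds: 267 g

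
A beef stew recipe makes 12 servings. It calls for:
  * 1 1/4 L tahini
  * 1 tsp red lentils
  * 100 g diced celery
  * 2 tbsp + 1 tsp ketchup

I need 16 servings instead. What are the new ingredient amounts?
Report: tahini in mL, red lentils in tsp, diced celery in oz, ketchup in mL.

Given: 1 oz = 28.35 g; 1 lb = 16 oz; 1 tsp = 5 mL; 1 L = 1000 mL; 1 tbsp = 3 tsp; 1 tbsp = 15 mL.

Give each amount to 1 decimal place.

Scaling factor: 16/12 = 4/3.
tahini: 1.25 L × 4/3 × 1000 mL/L ≈ 1666.7 mL
red lentils: 1 tsp × 4/3 ≈ 1.3 tsp
diced celery: 100 g × 4/3 ÷ 28.35 g/oz ≈ 4.7 oz
ketchup: (2 tbsp + 1 tsp = 7/3 tbsp) × 4/3 × 15 mL/tbsp ≈ 46.7 mL

tahini: 1666.7 mL; red lentils: 1.3 tsp; diced celery: 4.7 oz; ketchup: 46.7 mL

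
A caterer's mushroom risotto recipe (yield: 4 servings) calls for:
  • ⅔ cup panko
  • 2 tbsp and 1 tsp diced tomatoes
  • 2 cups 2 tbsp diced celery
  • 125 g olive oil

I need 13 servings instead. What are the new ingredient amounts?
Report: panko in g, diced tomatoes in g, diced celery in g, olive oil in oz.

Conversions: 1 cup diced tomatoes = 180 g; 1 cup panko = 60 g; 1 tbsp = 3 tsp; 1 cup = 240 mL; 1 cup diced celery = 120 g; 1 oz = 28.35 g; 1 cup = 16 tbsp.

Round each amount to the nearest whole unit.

panko: 130 g; diced tomatoes: 85 g; diced celery: 829 g; olive oil: 14 oz

Scaling factor: 13/4 = 3.25.
panko: 2/3 cup × 13/4 × 60 g/cup = 130 g
diced tomatoes: (2 tbsp + 1 tsp = 7/3 tbsp) × 13/4 ÷ 16 tbsp/cup × 180 g/cup ≈ 85 g
diced celery: (2 cup + 2 tbsp = 2.125 cup) × 13/4 × 120 g/cup ≈ 829 g
olive oil: 125 g × 13/4 ÷ 28.35 g/oz ≈ 14 oz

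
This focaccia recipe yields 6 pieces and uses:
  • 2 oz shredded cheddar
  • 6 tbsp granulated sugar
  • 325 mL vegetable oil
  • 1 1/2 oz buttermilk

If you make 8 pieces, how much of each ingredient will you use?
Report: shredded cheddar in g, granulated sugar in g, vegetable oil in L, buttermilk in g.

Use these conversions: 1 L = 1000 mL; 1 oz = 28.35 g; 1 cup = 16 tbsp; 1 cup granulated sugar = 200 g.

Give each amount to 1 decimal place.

Scaling factor: 8/6 = 4/3.
shredded cheddar: 2 oz × 4/3 × 28.35 g/oz = 75.6 g
granulated sugar: 6 tbsp × 4/3 ÷ 16 tbsp/cup × 200 g/cup = 100.0 g
vegetable oil: 325 mL × 4/3 ÷ 1000 mL/L ≈ 0.4 L
buttermilk: 1.5 oz × 4/3 × 28.35 g/oz = 56.7 g

shredded cheddar: 75.6 g; granulated sugar: 100.0 g; vegetable oil: 0.4 L; buttermilk: 56.7 g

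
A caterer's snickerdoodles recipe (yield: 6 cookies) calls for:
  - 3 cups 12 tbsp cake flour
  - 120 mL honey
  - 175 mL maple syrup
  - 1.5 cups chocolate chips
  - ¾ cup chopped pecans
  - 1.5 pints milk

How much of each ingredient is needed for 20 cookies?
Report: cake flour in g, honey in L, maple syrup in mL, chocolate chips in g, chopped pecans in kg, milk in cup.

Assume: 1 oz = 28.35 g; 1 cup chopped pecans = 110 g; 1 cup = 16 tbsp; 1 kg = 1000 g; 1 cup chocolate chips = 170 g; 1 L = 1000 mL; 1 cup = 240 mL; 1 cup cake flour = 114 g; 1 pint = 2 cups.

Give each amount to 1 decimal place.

cake flour: 1425.0 g; honey: 0.4 L; maple syrup: 583.3 mL; chocolate chips: 850.0 g; chopped pecans: 0.3 kg; milk: 10.0 cup

Scaling factor: 20/6 = 10/3.
cake flour: (3 cup + 12 tbsp = 3.75 cup) × 10/3 × 114 g/cup = 1425.0 g
honey: 120 mL × 10/3 ÷ 1000 mL/L = 0.4 L
maple syrup: 175 mL × 10/3 ≈ 583.3 mL
chocolate chips: 1.5 cup × 10/3 × 170 g/cup = 850.0 g
chopped pecans: 0.75 cup × 10/3 × 110 g/cup ÷ 1000 g/kg ≈ 0.3 kg
milk: 1.5 pint × 10/3 × 2 cup/pint = 10.0 cup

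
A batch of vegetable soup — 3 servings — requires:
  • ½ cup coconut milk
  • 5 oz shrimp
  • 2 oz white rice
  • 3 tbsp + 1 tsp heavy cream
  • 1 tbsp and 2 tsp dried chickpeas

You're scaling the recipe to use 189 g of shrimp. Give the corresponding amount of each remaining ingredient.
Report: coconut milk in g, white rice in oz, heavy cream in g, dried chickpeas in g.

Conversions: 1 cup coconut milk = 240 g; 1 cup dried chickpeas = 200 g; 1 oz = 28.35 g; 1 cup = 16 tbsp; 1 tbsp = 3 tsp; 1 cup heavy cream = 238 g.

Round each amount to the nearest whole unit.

The original recipe has 141.75 g of shrimp, so the scaling factor is 189 ÷ 141.75 = 4/3.
coconut milk: 0.5 cup × 4/3 × 240 g/cup = 160 g
white rice: 2 oz × 4/3 ≈ 3 oz
heavy cream: (3 tbsp + 1 tsp = 10/3 tbsp) × 4/3 ÷ 16 tbsp/cup × 238 g/cup ≈ 66 g
dried chickpeas: (1 tbsp + 2 tsp = 5/3 tbsp) × 4/3 ÷ 16 tbsp/cup × 200 g/cup ≈ 28 g

coconut milk: 160 g; white rice: 3 oz; heavy cream: 66 g; dried chickpeas: 28 g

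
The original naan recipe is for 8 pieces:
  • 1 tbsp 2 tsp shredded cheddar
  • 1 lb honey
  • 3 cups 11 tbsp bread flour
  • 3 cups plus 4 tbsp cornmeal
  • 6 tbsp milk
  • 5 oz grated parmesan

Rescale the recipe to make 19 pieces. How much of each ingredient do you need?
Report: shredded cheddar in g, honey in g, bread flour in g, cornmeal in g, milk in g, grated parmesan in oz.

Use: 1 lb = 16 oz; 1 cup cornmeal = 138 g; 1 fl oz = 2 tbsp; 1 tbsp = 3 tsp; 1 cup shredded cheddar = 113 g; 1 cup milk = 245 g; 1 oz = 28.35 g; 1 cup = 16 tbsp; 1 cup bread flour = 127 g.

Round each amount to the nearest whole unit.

shredded cheddar: 28 g; honey: 1077 g; bread flour: 1112 g; cornmeal: 1065 g; milk: 218 g; grated parmesan: 12 oz

Scaling factor: 19/8 = 2.375.
shredded cheddar: (1 tbsp + 2 tsp = 5/3 tbsp) × 19/8 ÷ 16 tbsp/cup × 113 g/cup ≈ 28 g
honey: 1 lb × 19/8 × 16 oz/lb × 28.35 g/oz ≈ 1077 g
bread flour: (3 cup + 11 tbsp = 3.6875 cup) × 19/8 × 127 g/cup ≈ 1112 g
cornmeal: (3 cup + 4 tbsp = 3.25 cup) × 19/8 × 138 g/cup ≈ 1065 g
milk: 6 tbsp × 19/8 ÷ 16 tbsp/cup × 245 g/cup ≈ 218 g
grated parmesan: 5 oz × 19/8 ≈ 12 oz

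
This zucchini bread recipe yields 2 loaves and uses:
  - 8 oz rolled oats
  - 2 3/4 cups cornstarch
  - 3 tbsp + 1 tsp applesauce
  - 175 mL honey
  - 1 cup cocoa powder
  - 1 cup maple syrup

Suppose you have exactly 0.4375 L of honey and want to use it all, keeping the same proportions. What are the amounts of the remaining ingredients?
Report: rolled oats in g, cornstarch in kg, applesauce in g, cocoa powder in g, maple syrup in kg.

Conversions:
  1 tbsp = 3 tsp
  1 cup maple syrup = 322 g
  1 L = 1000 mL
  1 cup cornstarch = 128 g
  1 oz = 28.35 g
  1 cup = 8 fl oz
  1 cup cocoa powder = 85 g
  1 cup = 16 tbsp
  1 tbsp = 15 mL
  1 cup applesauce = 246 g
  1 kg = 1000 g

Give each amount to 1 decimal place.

rolled oats: 567.0 g; cornstarch: 0.9 kg; applesauce: 128.1 g; cocoa powder: 212.5 g; maple syrup: 0.8 kg

The original recipe has 0.175 L of honey, so the scaling factor is 0.4375 ÷ 0.175 = 5/2 = 2.5.
rolled oats: 8 oz × 5/2 × 28.35 g/oz = 567.0 g
cornstarch: 2.75 cup × 5/2 × 128 g/cup ÷ 1000 g/kg ≈ 0.9 kg
applesauce: (3 tbsp + 1 tsp = 10/3 tbsp) × 5/2 ÷ 16 tbsp/cup × 246 g/cup ≈ 128.1 g
cocoa powder: 1 cup × 5/2 × 85 g/cup = 212.5 g
maple syrup: 1 cup × 5/2 × 322 g/cup ÷ 1000 g/kg ≈ 0.8 kg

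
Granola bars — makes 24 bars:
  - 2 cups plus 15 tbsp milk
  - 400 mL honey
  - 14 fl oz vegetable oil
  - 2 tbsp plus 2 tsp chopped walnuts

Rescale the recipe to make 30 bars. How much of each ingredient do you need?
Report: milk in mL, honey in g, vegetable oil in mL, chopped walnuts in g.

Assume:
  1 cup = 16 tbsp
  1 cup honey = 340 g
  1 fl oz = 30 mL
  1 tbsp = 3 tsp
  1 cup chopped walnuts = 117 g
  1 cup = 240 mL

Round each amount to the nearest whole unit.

Scaling factor: 30/24 = 5/4 = 1.25.
milk: (2 cup + 15 tbsp = 2.9375 cup) × 5/4 × 240 mL/cup ≈ 881 mL
honey: 400 mL × 5/4 ÷ 240 mL/cup × 340 g/cup ≈ 708 g
vegetable oil: 14 fl oz × 5/4 × 30 mL/fl oz = 525 mL
chopped walnuts: (2 tbsp + 2 tsp = 8/3 tbsp) × 5/4 ÷ 16 tbsp/cup × 117 g/cup ≈ 24 g

milk: 881 mL; honey: 708 g; vegetable oil: 525 mL; chopped walnuts: 24 g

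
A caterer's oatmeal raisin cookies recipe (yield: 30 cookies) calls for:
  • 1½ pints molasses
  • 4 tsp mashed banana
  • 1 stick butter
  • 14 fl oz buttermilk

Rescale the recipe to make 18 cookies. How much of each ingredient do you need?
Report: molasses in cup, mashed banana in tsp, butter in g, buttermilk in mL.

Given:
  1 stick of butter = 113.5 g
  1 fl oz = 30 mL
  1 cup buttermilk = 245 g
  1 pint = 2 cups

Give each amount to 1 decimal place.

molasses: 1.8 cup; mashed banana: 2.4 tsp; butter: 68.1 g; buttermilk: 252.0 mL

Scaling factor: 18/30 = 3/5 = 0.6.
molasses: 1.5 pint × 3/5 × 2 cup/pint = 1.8 cup
mashed banana: 4 tsp × 3/5 = 2.4 tsp
butter: 1 stick × 3/5 × 113.5 g/stick = 68.1 g
buttermilk: 14 fl oz × 3/5 × 30 mL/fl oz = 252.0 mL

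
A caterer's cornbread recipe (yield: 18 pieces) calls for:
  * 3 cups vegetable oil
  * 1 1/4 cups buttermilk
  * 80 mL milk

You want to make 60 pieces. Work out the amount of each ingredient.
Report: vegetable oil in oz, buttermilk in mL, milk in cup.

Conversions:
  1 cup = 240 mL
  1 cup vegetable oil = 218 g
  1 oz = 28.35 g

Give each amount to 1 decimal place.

Scaling factor: 60/18 = 10/3.
vegetable oil: 3 cup × 10/3 × 218 g/cup ÷ 28.35 g/oz ≈ 76.9 oz
buttermilk: 1.25 cup × 10/3 × 240 mL/cup = 1000.0 mL
milk: 80 mL × 10/3 ÷ 240 mL/cup ≈ 1.1 cup

vegetable oil: 76.9 oz; buttermilk: 1000.0 mL; milk: 1.1 cup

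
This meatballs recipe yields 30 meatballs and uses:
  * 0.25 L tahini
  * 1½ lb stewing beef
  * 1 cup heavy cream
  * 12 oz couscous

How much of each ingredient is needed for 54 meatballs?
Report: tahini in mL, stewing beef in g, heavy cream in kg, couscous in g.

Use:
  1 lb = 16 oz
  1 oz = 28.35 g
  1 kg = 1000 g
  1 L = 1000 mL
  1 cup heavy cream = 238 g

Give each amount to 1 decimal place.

tahini: 450.0 mL; stewing beef: 1224.7 g; heavy cream: 0.4 kg; couscous: 612.4 g

Scaling factor: 54/30 = 9/5 = 1.8.
tahini: 0.25 L × 9/5 × 1000 mL/L = 450.0 mL
stewing beef: 1.5 lb × 9/5 × 16 oz/lb × 28.35 g/oz ≈ 1224.7 g
heavy cream: 1 cup × 9/5 × 238 g/cup ÷ 1000 g/kg ≈ 0.4 kg
couscous: 12 oz × 9/5 × 28.35 g/oz ≈ 612.4 g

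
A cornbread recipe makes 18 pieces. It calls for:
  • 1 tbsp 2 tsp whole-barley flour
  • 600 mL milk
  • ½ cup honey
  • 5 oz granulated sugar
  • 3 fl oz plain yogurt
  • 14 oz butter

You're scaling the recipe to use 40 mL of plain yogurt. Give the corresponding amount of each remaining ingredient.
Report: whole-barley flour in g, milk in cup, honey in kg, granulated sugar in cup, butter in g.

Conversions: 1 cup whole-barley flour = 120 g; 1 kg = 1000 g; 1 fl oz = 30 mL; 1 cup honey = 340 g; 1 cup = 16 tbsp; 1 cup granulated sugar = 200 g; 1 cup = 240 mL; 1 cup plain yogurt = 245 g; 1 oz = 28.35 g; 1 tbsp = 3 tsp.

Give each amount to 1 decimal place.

The original recipe has 90 mL of plain yogurt, so the scaling factor is 40 ÷ 90 = 4/9.
whole-barley flour: (1 tbsp + 2 tsp = 5/3 tbsp) × 4/9 ÷ 16 tbsp/cup × 120 g/cup ≈ 5.6 g
milk: 600 mL × 4/9 ÷ 240 mL/cup ≈ 1.1 cup
honey: 0.5 cup × 4/9 × 340 g/cup ÷ 1000 g/kg ≈ 0.1 kg
granulated sugar: 5 oz × 4/9 × 28.35 g/oz ÷ 200 g/cup ≈ 0.3 cup
butter: 14 oz × 4/9 × 28.35 g/oz = 176.4 g

whole-barley flour: 5.6 g; milk: 1.1 cup; honey: 0.1 kg; granulated sugar: 0.3 cup; butter: 176.4 g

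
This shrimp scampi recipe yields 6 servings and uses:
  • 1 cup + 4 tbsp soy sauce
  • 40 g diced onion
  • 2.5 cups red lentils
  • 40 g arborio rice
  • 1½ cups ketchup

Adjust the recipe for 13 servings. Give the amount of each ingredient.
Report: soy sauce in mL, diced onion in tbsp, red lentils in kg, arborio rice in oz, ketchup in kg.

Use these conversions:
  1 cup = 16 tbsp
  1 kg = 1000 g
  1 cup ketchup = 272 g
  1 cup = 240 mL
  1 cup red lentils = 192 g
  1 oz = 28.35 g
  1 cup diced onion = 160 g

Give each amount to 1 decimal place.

soy sauce: 650.0 mL; diced onion: 8.7 tbsp; red lentils: 1.0 kg; arborio rice: 3.1 oz; ketchup: 0.9 kg

Scaling factor: 13/6.
soy sauce: (1 cup + 4 tbsp = 1.25 cup) × 13/6 × 240 mL/cup = 650.0 mL
diced onion: 40 g × 13/6 ÷ 160 g/cup × 16 tbsp/cup ≈ 8.7 tbsp
red lentils: 2.5 cup × 13/6 × 192 g/cup ÷ 1000 g/kg ≈ 1.0 kg
arborio rice: 40 g × 13/6 ÷ 28.35 g/oz ≈ 3.1 oz
ketchup: 1.5 cup × 13/6 × 272 g/cup ÷ 1000 g/kg ≈ 0.9 kg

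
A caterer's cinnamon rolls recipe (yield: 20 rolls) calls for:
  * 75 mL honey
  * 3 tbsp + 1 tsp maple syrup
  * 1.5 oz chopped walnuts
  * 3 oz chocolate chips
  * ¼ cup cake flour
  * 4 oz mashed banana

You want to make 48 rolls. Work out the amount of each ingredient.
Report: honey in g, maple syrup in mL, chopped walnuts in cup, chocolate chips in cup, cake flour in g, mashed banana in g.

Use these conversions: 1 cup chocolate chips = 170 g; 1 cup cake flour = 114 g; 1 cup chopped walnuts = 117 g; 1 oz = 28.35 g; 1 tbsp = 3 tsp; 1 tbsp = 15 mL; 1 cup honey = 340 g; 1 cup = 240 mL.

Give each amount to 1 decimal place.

honey: 255.0 g; maple syrup: 120.0 mL; chopped walnuts: 0.9 cup; chocolate chips: 1.2 cup; cake flour: 68.4 g; mashed banana: 272.2 g

Scaling factor: 48/20 = 12/5 = 2.4.
honey: 75 mL × 12/5 ÷ 240 mL/cup × 340 g/cup = 255.0 g
maple syrup: (3 tbsp + 1 tsp = 10/3 tbsp) × 12/5 × 15 mL/tbsp = 120.0 mL
chopped walnuts: 1.5 oz × 12/5 × 28.35 g/oz ÷ 117 g/cup ≈ 0.9 cup
chocolate chips: 3 oz × 12/5 × 28.35 g/oz ÷ 170 g/cup ≈ 1.2 cup
cake flour: 0.25 cup × 12/5 × 114 g/cup = 68.4 g
mashed banana: 4 oz × 12/5 × 28.35 g/oz ≈ 272.2 g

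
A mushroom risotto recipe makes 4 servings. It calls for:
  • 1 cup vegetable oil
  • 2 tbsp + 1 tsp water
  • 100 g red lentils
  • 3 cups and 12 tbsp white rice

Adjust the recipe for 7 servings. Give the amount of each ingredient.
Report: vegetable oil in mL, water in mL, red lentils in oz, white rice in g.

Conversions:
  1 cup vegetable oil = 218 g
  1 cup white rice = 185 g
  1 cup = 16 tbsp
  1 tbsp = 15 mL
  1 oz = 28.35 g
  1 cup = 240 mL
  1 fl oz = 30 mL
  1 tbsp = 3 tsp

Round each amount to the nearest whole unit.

vegetable oil: 420 mL; water: 61 mL; red lentils: 6 oz; white rice: 1214 g

Scaling factor: 7/4 = 1.75.
vegetable oil: 1 cup × 7/4 × 240 mL/cup = 420 mL
water: (2 tbsp + 1 tsp = 7/3 tbsp) × 7/4 × 15 mL/tbsp ≈ 61 mL
red lentils: 100 g × 7/4 ÷ 28.35 g/oz ≈ 6 oz
white rice: (3 cup + 12 tbsp = 3.75 cup) × 7/4 × 185 g/cup ≈ 1214 g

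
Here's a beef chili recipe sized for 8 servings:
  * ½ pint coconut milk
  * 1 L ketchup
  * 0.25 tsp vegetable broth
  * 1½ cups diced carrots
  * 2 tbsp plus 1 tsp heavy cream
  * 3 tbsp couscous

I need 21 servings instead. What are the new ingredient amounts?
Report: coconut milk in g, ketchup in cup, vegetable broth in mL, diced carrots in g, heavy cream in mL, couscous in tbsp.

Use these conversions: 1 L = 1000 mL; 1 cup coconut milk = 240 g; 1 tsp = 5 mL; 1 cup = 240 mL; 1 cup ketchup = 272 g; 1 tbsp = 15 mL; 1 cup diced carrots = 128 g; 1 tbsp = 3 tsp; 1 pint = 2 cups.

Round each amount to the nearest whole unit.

coconut milk: 630 g; ketchup: 11 cup; vegetable broth: 3 mL; diced carrots: 504 g; heavy cream: 92 mL; couscous: 8 tbsp

Scaling factor: 21/8 = 2.625.
coconut milk: 0.5 pint × 21/8 × 2 cup/pint × 240 g/cup = 630 g
ketchup: 1 L × 21/8 × 1000 mL/L ÷ 240 mL/cup ≈ 11 cup
vegetable broth: 0.25 tsp × 21/8 × 5 mL/tsp ≈ 3 mL
diced carrots: 1.5 cup × 21/8 × 128 g/cup = 504 g
heavy cream: (2 tbsp + 1 tsp = 7/3 tbsp) × 21/8 × 15 mL/tbsp ≈ 92 mL
couscous: 3 tbsp × 21/8 ≈ 8 tbsp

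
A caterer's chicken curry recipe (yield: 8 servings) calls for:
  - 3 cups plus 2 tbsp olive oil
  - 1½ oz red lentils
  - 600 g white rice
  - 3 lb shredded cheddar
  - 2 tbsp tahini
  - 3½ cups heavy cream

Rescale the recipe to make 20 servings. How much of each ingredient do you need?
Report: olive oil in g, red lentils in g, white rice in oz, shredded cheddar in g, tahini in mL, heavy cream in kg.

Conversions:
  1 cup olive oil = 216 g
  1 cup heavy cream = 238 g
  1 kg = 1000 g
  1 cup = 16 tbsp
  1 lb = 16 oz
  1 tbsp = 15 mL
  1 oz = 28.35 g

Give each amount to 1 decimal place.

olive oil: 1687.5 g; red lentils: 106.3 g; white rice: 52.9 oz; shredded cheddar: 3402.0 g; tahini: 75.0 mL; heavy cream: 2.1 kg

Scaling factor: 20/8 = 5/2 = 2.5.
olive oil: (3 cup + 2 tbsp = 3.125 cup) × 5/2 × 216 g/cup = 1687.5 g
red lentils: 1.5 oz × 5/2 × 28.35 g/oz ≈ 106.3 g
white rice: 600 g × 5/2 ÷ 28.35 g/oz ≈ 52.9 oz
shredded cheddar: 3 lb × 5/2 × 16 oz/lb × 28.35 g/oz = 3402.0 g
tahini: 2 tbsp × 5/2 × 15 mL/tbsp = 75.0 mL
heavy cream: 3.5 cup × 5/2 × 238 g/cup ÷ 1000 g/kg ≈ 2.1 kg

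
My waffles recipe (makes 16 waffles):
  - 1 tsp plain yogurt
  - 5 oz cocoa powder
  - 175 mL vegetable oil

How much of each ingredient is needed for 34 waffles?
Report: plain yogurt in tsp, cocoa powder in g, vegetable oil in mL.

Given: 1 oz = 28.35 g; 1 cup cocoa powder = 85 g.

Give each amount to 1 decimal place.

Scaling factor: 34/16 = 17/8 = 2.125.
plain yogurt: 1 tsp × 17/8 ≈ 2.1 tsp
cocoa powder: 5 oz × 17/8 × 28.35 g/oz ≈ 301.2 g
vegetable oil: 175 mL × 17/8 ≈ 371.9 mL

plain yogurt: 2.1 tsp; cocoa powder: 301.2 g; vegetable oil: 371.9 mL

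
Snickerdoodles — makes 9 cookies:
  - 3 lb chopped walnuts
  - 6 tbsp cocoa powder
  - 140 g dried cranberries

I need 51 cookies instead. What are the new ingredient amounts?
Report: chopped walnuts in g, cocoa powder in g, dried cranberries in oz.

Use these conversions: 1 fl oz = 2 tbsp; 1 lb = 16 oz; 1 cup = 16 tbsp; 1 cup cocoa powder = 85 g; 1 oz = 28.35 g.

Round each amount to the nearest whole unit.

Scaling factor: 51/9 = 17/3.
chopped walnuts: 3 lb × 17/3 × 16 oz/lb × 28.35 g/oz ≈ 7711 g
cocoa powder: 6 tbsp × 17/3 ÷ 16 tbsp/cup × 85 g/cup ≈ 181 g
dried cranberries: 140 g × 17/3 ÷ 28.35 g/oz ≈ 28 oz

chopped walnuts: 7711 g; cocoa powder: 181 g; dried cranberries: 28 oz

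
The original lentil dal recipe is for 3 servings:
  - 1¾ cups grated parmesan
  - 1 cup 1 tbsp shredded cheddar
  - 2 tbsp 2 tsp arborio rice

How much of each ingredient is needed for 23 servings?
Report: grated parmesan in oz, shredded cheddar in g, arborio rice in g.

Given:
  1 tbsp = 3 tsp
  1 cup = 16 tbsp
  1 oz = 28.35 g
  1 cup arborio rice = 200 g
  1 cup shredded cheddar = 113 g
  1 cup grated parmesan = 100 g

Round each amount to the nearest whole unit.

grated parmesan: 47 oz; shredded cheddar: 920 g; arborio rice: 256 g

Scaling factor: 23/3.
grated parmesan: 1.75 cup × 23/3 × 100 g/cup ÷ 28.35 g/oz ≈ 47 oz
shredded cheddar: (1 cup + 1 tbsp = 1.0625 cup) × 23/3 × 113 g/cup ≈ 920 g
arborio rice: (2 tbsp + 2 tsp = 8/3 tbsp) × 23/3 ÷ 16 tbsp/cup × 200 g/cup ≈ 256 g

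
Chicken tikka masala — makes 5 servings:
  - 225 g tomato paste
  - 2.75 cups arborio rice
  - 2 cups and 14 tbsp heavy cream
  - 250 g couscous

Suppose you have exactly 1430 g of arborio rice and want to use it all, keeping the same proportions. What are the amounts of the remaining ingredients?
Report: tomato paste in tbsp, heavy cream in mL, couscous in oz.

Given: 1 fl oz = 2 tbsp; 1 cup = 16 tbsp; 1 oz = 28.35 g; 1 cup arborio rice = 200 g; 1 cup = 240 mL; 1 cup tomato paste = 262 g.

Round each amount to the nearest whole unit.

tomato paste: 36 tbsp; heavy cream: 1794 mL; couscous: 23 oz

The original recipe has 550 g of arborio rice, so the scaling factor is 1430 ÷ 550 = 13/5 = 2.6.
tomato paste: 225 g × 13/5 ÷ 262 g/cup × 16 tbsp/cup ≈ 36 tbsp
heavy cream: (2 cup + 14 tbsp = 2.875 cup) × 13/5 × 240 mL/cup = 1794 mL
couscous: 250 g × 13/5 ÷ 28.35 g/oz ≈ 23 oz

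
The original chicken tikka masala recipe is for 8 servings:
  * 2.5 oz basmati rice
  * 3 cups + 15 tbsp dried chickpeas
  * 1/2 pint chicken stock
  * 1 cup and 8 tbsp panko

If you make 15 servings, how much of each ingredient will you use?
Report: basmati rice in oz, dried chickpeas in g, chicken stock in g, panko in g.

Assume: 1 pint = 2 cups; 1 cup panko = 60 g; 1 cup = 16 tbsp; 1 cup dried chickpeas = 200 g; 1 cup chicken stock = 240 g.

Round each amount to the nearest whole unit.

Scaling factor: 15/8 = 1.875.
basmati rice: 2.5 oz × 15/8 ≈ 5 oz
dried chickpeas: (3 cup + 15 tbsp = 3.9375 cup) × 15/8 × 200 g/cup ≈ 1477 g
chicken stock: 0.5 pint × 15/8 × 2 cup/pint × 240 g/cup = 450 g
panko: (1 cup + 8 tbsp = 1.5 cup) × 15/8 × 60 g/cup ≈ 169 g

basmati rice: 5 oz; dried chickpeas: 1477 g; chicken stock: 450 g; panko: 169 g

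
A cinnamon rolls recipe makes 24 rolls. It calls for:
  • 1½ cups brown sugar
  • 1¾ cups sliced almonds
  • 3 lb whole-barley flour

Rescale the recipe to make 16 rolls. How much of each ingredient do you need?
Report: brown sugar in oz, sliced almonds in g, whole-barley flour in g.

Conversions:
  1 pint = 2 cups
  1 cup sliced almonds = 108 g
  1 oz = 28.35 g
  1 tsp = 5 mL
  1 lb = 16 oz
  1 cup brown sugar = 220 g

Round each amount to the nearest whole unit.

brown sugar: 8 oz; sliced almonds: 126 g; whole-barley flour: 907 g

Scaling factor: 16/24 = 2/3.
brown sugar: 1.5 cup × 2/3 × 220 g/cup ÷ 28.35 g/oz ≈ 8 oz
sliced almonds: 1.75 cup × 2/3 × 108 g/cup = 126 g
whole-barley flour: 3 lb × 2/3 × 16 oz/lb × 28.35 g/oz ≈ 907 g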